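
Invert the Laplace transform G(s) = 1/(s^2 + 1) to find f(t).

Since L{sin(t)} = 1/(s^2 + 1), the inverse is sin(t).

f(t) = sin(t)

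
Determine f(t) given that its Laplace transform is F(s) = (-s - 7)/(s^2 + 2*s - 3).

f(t) = -2*exp(t) + exp(-3*t)

Factor the denominator: s^2 + 2*s - 3 = (s - 1)*(s + 3).
Partial fraction decomposition gives [-2/(s - 1)] + [1/(s + 3)].
Invert each term: -2/(s - 1) ↔ -2e^(t); 1/(s + 3) ↔ e^(-3t).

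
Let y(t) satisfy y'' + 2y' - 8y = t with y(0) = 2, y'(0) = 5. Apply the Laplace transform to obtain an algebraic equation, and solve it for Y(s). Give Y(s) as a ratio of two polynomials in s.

Apply the Laplace transform to the equation.
With L{y''} = s^2 Y - s·y(0) - y'(0) and L{y'} = sY - y(0), with y(0) = 2, y'(0) = 5: the LHS transforms to (s^2 + 2*s - 8)Y - (2*s + 9).
The right side is L{t} = s^(-2).
So (s^2 + 2*s - 8)Y = s^(-2) + (2*s + 9).
Divide through and combine into a single rational function.

Y(s) = (2*s^3 + 9*s^2 + 1)/(s^4 + 2*s^3 - 8*s^2)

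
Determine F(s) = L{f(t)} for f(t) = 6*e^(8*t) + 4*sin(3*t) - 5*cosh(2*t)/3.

The transform is linear, so treat each term independently.
(4)·[L{sin(3t)} = 3/(s^2 + 9)]; (-5/3)·[L{cosh(2t)} = s/(s^2 - 4)]; (6)·[L{e^(8t)} = 1/(s - 8)].

F(s) = -5*s/(3*(s^2 - 4)) + 12/(s^2 + 9) + 6/(s - 8)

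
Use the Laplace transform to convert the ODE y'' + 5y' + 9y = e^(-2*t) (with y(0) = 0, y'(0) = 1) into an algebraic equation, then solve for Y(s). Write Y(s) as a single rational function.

Take the Laplace transform of both sides.
With L{y''} = s^2 Y - s·y(0) - y'(0) and L{y'} = sY - y(0), with y(0) = 0, y'(0) = 1: the LHS transforms to (s^2 + 5*s + 9)Y - (1).
The right side is L{e^(-2*t)} = 1/(s + 2).
So (s^2 + 5*s + 9)Y = 1/(s + 2) + (1).
Solve for Y(s) and write it as one ratio of polynomials.

Y(s) = (s + 3)/(s^3 + 7*s^2 + 19*s + 18)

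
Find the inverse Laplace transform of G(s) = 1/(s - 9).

Since L{e^(9t)} = 1/(s - 9), the inverse is exp(9*t).

exp(9*t)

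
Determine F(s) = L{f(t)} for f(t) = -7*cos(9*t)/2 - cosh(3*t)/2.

The transform is linear, so treat each term independently.
(-1/2)·[L{cosh(3t)} = s/(s^2 - 9)]; (-7/2)·[L{cos(9t)} = s/(s^2 + 81)].

F(s) = -7*s/(2*(s^2 + 81)) - s/(2*(s^2 - 9))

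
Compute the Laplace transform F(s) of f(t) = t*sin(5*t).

L{sin(5t)} = 5/(s^2 + 25).
Then apply L{t·g(t)} = -d/ds[G(s)] with G(s) = 5/(s^2 + 25):
differentiating 1 time and applying the sign gives 10*s/(s^2 + 25)^2.

F(s) = 10*s/(s^2 + 25)^2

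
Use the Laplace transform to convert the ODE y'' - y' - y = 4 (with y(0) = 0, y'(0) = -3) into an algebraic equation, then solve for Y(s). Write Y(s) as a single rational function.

Y(s) = (-3*s + 4)/(s^3 - s^2 - s)

Transform both sides with L{·}.
Using L{y''} = s^2 Y - s·y(0) - y'(0) and L{y'} = sY - y(0), with y(0) = 0, y'(0) = -3, the left side becomes (s^2 - s - 1)Y - (-3).
The right side is L{4} = 4/s.
So (s^2 - s - 1)Y = 4/s + (-3).
Isolate Y and clear denominators.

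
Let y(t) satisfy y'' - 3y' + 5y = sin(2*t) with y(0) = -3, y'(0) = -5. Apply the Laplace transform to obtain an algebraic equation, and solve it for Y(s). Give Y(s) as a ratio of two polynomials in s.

Y(s) = (-3*s^3 + 4*s^2 - 12*s + 18)/(s^4 - 3*s^3 + 9*s^2 - 12*s + 20)

Take the Laplace transform of both sides.
Using L{y''} = s^2 Y - s·y(0) - y'(0) and L{y'} = sY - y(0), with y(0) = -3, y'(0) = -5, the left side becomes (s^2 - 3*s + 5)Y - (-3*s + 4).
The right side is L{sin(2*t)} = 2/(s^2 + 4).
So (s^2 - 3*s + 5)Y = 2/(s^2 + 4) + (-3*s + 4).
Divide through and combine into a single rational function.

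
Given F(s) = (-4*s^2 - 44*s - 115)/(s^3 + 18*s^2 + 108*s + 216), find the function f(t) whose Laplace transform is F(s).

Factor the denominator: s^3 + 18*s^2 + 108*s + 216 = (s + 6)^3.
Partial fraction decomposition gives [-4/(s + 6)] + [4/(s + 6)^2] + [5/(s + 6)^3].
Invert each term: -4/(s + 6) ↔ -4e^(-6t); 4/(s + 6)^2 ↔ 4t·e^(-6t); 5/(s + 6)^3 ↔ (5/2)t^2·e^(-6t).

f(t) = 5*t^2*exp(-6*t)/2 + 4*t*exp(-6*t) - 4*exp(-6*t)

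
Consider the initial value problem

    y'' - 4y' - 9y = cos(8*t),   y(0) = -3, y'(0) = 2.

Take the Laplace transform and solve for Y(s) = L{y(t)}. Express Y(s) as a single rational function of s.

Transform both sides with L{·}.
Using L{y''} = s^2 Y - s·y(0) - y'(0) and L{y'} = sY - y(0), with y(0) = -3, y'(0) = 2, the left side becomes (s^2 - 4*s - 9)Y - (-3*s + 14).
The right side is L{cos(8*t)} = s/(s^2 + 64).
So (s^2 - 4*s - 9)Y = s/(s^2 + 64) + (-3*s + 14).
Isolate Y and clear denominators.

Y(s) = (-3*s^3 + 14*s^2 - 191*s + 896)/(s^4 - 4*s^3 + 55*s^2 - 256*s - 576)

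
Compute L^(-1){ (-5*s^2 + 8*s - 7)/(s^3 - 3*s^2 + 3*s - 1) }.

Factor the denominator: s^3 - 3*s^2 + 3*s - 1 = (s - 1)^3.
Partial fraction decomposition gives [-5/(s - 1)] + [-2/(s - 1)^2] + [-4/(s - 1)^3].
Invert each term: -5/(s - 1) ↔ -5e^(t); -2/(s - 1)^2 ↔ -2t·e^(t); -4/(s - 1)^3 ↔ (-2)t^2·e^(t).

-2*t^2*exp(t) - 2*t*exp(t) - 5*exp(t)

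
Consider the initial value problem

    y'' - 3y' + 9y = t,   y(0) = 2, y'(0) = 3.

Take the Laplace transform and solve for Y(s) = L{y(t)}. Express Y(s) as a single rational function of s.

Transform both sides with L{·}.
With L{y''} = s^2 Y - s·y(0) - y'(0) and L{y'} = sY - y(0), with y(0) = 2, y'(0) = 3: the LHS transforms to (s^2 - 3*s + 9)Y - (2*s - 3).
The right side is L{t} = s^(-2).
So (s^2 - 3*s + 9)Y = s^(-2) + (2*s - 3).
Divide through and combine into a single rational function.

Y(s) = (2*s^3 - 3*s^2 + 1)/(s^4 - 3*s^3 + 9*s^2)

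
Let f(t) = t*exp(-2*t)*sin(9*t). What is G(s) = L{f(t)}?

G(s) = 18*(s + 2)/(s^2 + 4*s + 85)^2

L{sin(9t)} = 9/(s^2 + 81).
Multiplying by e^(-2t) shifts s → s + 2, so L{exp(-2*t)*sin(9*t)} = 9/((s + 2)^2 + 81).
Then apply L{t·g(t)} = -d/ds[H(s)] with H(s) = 9/((s + 2)^2 + 81):
differentiating 1 time and applying the sign gives 18*(s + 2)/(s^2 + 4*s + 85)^2.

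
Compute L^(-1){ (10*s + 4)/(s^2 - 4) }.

6*exp(2*t) + 4*exp(-2*t)

Factor the denominator: s^2 - 4 = (s - 2)*(s + 2).
Partial fraction decomposition gives [6/(s - 2)] + [4/(s + 2)].
Invert each term: 6/(s - 2) ↔ 6e^(2t); 4/(s + 2) ↔ 4e^(-2t).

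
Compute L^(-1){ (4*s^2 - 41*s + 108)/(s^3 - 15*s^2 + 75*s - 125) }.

3*t^2*exp(5*t)/2 - t*exp(5*t) + 4*exp(5*t)

Factor the denominator: s^3 - 15*s^2 + 75*s - 125 = (s - 5)^3.
Partial fraction decomposition gives [4/(s - 5)] + [-1/(s - 5)^2] + [3/(s - 5)^3].
Invert each term: 4/(s - 5) ↔ 4e^(5t); -1/(s - 5)^2 ↔ -t·e^(5t); 3/(s - 5)^3 ↔ (3/2)t^2·e^(5t).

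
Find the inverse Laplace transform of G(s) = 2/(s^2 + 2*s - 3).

exp(-t)*sinh(2*t)

Rewrite the denominator: s^2 + 2*s - 3 = (s + 1)^2 - 4.
The form in (s + 1) signals a first-shifting-theorem factor e^(-t).
Since L{sinh(2t)} = 2/(s^2 - 4), the inverse is e^(-t)*sinh(2*t).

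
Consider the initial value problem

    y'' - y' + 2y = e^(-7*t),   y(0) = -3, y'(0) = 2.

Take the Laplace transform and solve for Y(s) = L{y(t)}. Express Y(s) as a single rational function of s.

Y(s) = (-3*s^2 - 16*s + 36)/(s^3 + 6*s^2 - 5*s + 14)

Apply the Laplace transform to the equation.
Using L{y''} = s^2 Y - s·y(0) - y'(0) and L{y'} = sY - y(0), with y(0) = -3, y'(0) = 2, the left side becomes (s^2 - s + 2)Y - (-3*s + 5).
The right side is L{e^(-7*t)} = 1/(s + 7).
So (s^2 - s + 2)Y = 1/(s + 7) + (-3*s + 5).
Isolate Y and clear denominators.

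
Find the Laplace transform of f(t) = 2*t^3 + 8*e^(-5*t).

Apply the Laplace transform termwise.
(2)·[L{t^3} = 3!/s^4 = 6/s^4]; (8)·[L{e^(-5t)} = 1/(s + 5)].

8/(s + 5) + 12/s^4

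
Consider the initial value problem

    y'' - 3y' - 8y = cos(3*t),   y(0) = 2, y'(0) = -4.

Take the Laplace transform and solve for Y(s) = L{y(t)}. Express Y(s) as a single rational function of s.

Apply the Laplace transform to the equation.
The derivative rules (L{y''} = s^2 Y - s·y(0) - y'(0) and L{y'} = sY - y(0), with y(0) = 2, y'(0) = -4) turn the left side into (s^2 - 3*s - 8)Y - (2*s - 10).
The right side is L{cos(3*t)} = s/(s^2 + 9).
So (s^2 - 3*s - 8)Y = s/(s^2 + 9) + (2*s - 10).
Solve for Y(s) and write it as one ratio of polynomials.

Y(s) = (2*s^3 - 10*s^2 + 19*s - 90)/(s^4 - 3*s^3 + s^2 - 27*s - 72)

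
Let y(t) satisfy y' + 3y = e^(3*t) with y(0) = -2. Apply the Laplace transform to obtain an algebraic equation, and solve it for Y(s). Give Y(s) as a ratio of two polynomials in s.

Apply the Laplace transform to the equation.
Using L{y'} = sY - y(0) = sY - (-2), the left side becomes (s + 3)Y - (-2).
The right side is L{e^(3*t)} = 1/(s - 3).
So (s + 3)Y = 1/(s - 3) + (-2).
Divide through and combine into a single rational function.

Y(s) = (-2*s + 7)/(s^2 - 9)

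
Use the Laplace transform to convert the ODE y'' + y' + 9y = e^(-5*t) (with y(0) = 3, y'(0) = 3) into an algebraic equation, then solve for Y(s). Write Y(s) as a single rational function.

Apply the Laplace transform to the equation.
Using L{y''} = s^2 Y - s·y(0) - y'(0) and L{y'} = sY - y(0), with y(0) = 3, y'(0) = 3, the left side becomes (s^2 + s + 9)Y - (3*s + 6).
The right side is L{e^(-5*t)} = 1/(s + 5).
So (s^2 + s + 9)Y = 1/(s + 5) + (3*s + 6).
Isolate Y and clear denominators.

Y(s) = (3*s^2 + 21*s + 31)/(s^3 + 6*s^2 + 14*s + 45)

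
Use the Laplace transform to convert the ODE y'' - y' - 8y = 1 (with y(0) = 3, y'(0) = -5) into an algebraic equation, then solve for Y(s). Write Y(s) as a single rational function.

Y(s) = (3*s^2 - 8*s + 1)/(s^3 - s^2 - 8*s)

Transform both sides with L{·}.
Using L{y''} = s^2 Y - s·y(0) - y'(0) and L{y'} = sY - y(0), with y(0) = 3, y'(0) = -5, the left side becomes (s^2 - s - 8)Y - (3*s - 8).
The right side is L{1} = 1/s.
So (s^2 - s - 8)Y = 1/s + (3*s - 8).
Divide through and combine into a single rational function.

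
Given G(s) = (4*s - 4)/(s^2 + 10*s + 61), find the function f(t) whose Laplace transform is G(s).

Complete the square in the denominator: s^2 + 10*s + 61 = (s + 5)^2 + 6^2.
Split the numerator to match: 4*s - 4 = 4·(s + 5) - 4·6.
Invert each term: 4·(s + 5)/((s + 5)^2 + 36) ↔ 4e^(-5t)cos(6t); -4·6/((s + 5)^2 + 36) ↔ -4e^(-5t)sin(6t).

f(t) = -4*exp(-5*t)*sin(6*t) + 4*exp(-5*t)*cos(6*t)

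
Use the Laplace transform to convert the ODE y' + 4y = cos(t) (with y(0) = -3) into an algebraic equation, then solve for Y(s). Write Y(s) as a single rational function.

Y(s) = (-3*s^2 + s - 3)/(s^3 + 4*s^2 + s + 4)

Apply the Laplace transform to the equation.
The derivative rules (L{y'} = sY - y(0) = sY - (-3)) turn the left side into (s + 4)Y - (-3).
The right side is L{cos(t)} = s/(s^2 + 1).
So (s + 4)Y = s/(s^2 + 1) + (-3).
Divide through and combine into a single rational function.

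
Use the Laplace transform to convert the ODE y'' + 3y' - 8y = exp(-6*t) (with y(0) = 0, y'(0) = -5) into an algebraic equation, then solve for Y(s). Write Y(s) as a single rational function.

Y(s) = (-5*s - 29)/(s^3 + 9*s^2 + 10*s - 48)

Transform both sides with L{·}.
With L{y''} = s^2 Y - s·y(0) - y'(0) and L{y'} = sY - y(0), with y(0) = 0, y'(0) = -5: the LHS transforms to (s^2 + 3*s - 8)Y - (-5).
The right side is L{exp(-6*t)} = 1/(s + 6).
So (s^2 + 3*s - 8)Y = 1/(s + 6) + (-5).
Solve for Y(s) and write it as one ratio of polynomials.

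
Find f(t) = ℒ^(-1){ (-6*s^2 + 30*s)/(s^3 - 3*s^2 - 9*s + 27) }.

f(t) = 6*t*exp(3*t) - 2*exp(3*t) - 4*exp(-3*t)

Factor the denominator: s^3 - 3*s^2 - 9*s + 27 = (s - 3)^2*(s + 3).
Partial fraction decomposition gives [-2/(s - 3)] + [6/(s - 3)^2] + [-4/(s + 3)].
Invert each term: -2/(s - 3) ↔ -2e^(3t); 6/(s - 3)^2 ↔ 6t·e^(3t); -4/(s + 3) ↔ -4e^(-3t).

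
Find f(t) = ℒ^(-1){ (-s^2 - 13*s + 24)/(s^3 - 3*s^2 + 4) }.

Factor the denominator: s^3 - 3*s^2 + 4 = (s - 2)^2*(s + 1).
Partial fraction decomposition gives [-5/(s - 2)] + [-2/(s - 2)^2] + [4/(s + 1)].
Invert each term: -5/(s - 2) ↔ -5e^(2t); -2/(s - 2)^2 ↔ -2t·e^(2t); 4/(s + 1) ↔ 4e^(-t).

f(t) = -2*t*exp(2*t) - 5*exp(2*t) + 4*exp(-t)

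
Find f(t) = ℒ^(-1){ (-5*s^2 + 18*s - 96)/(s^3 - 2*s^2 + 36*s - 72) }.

f(t) = -2*exp(2*t) + 2*sin(6*t) - 3*cos(6*t)

Factor the denominator: s^3 - 2*s^2 + 36*s - 72 = (s - 2)*(s^2 + 36).
Partial fraction decomposition gives [-2/(s - 2)] + [-3*s/(s^2 + 36)] + [12/(s^2 + 36)].
Invert each term: -2/(s - 2) ↔ -2e^(2t); -3·s/(s^2 + 36) ↔ -3cos(6t); 2·6/(s^2 + 36) ↔ 2sin(6t).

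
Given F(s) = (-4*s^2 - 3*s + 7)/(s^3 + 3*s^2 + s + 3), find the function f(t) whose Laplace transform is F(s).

Factor the denominator: s^3 + 3*s^2 + s + 3 = (s + 3)*(s^2 + 1).
Partial fraction decomposition gives [-2/(s + 3)] + [-2*s/(s^2 + 1)] + [3/(s^2 + 1)].
Invert each term: -2/(s + 3) ↔ -2e^(-3t); -2·s/(s^2 + 1) ↔ -2cos(t); 3·1/(s^2 + 1) ↔ 3sin(t).

f(t) = 3*sin(t) - 2*cos(t) - 2*exp(-3*t)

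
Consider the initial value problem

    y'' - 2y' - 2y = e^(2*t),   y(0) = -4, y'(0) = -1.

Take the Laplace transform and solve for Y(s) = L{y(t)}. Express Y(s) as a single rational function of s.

Take the Laplace transform of both sides.
With L{y''} = s^2 Y - s·y(0) - y'(0) and L{y'} = sY - y(0), with y(0) = -4, y'(0) = -1: the LHS transforms to (s^2 - 2*s - 2)Y - (-4*s + 7).
The right side is L{e^(2*t)} = 1/(s - 2).
So (s^2 - 2*s - 2)Y = 1/(s - 2) + (-4*s + 7).
Solve for Y(s) and write it as one ratio of polynomials.

Y(s) = (-4*s^2 + 15*s - 13)/(s^3 - 4*s^2 + 2*s + 4)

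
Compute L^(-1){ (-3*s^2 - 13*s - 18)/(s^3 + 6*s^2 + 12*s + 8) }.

-2*t^2*exp(-2*t) - t*exp(-2*t) - 3*exp(-2*t)

Factor the denominator: s^3 + 6*s^2 + 12*s + 8 = (s + 2)^3.
Partial fraction decomposition gives [-3/(s + 2)] + [-1/(s + 2)^2] + [-4/(s + 2)^3].
Invert each term: -3/(s + 2) ↔ -3e^(-2t); -1/(s + 2)^2 ↔ -t·e^(-2t); -4/(s + 2)^3 ↔ (-2)t^2·e^(-2t).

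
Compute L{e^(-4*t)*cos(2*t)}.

L{cos(2t)} = s/(s^2 + 4).
By the first shifting theorem, multiplying by e^(-4t) replaces s with s + 4.

(s + 4)/((s + 4)^2 + 4)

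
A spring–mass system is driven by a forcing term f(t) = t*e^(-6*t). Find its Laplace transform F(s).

F(s) = (s + 6)^(-2)

L{e^(-6t)} = 1/(s + 6).
Then apply L{t·g(t)} = -d/ds[G(s)] with G(s) = 1/(s + 6):
differentiating 1 time and applying the sign gives (s + 6)^(-2).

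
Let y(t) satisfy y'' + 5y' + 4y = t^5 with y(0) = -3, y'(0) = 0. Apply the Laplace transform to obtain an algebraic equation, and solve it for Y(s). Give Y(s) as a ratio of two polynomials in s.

Y(s) = (-3*s^7 - 15*s^6 + 120)/(s^8 + 5*s^7 + 4*s^6)

Transform both sides with L{·}.
With L{y''} = s^2 Y - s·y(0) - y'(0) and L{y'} = sY - y(0), with y(0) = -3, y'(0) = 0: the LHS transforms to (s^2 + 5*s + 4)Y - (-3*s - 15).
The right side is L{t^5} = 120/s^6.
So (s^2 + 5*s + 4)Y = 120/s^6 + (-3*s - 15).
Divide through and combine into a single rational function.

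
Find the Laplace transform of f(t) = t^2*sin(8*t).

16*(3*s^2 - 64)/(s^2 + 64)^3

L{sin(8t)} = 8/(s^2 + 64).
Then apply L{t^2·g(t)} = (-1)^2 d^2/ds^2[G(s)] with G(s) = 8/(s^2 + 64):
differentiating 2 times and applying the sign gives 16*(3*s^2 - 64)/(s^2 + 64)^3.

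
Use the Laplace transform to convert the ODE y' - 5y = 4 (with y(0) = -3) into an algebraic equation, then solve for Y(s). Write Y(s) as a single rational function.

Y(s) = (-3*s + 4)/(s^2 - 5*s)

Transform both sides with L{·}.
With L{y'} = sY - y(0) = sY - (-3): the LHS transforms to (s - 5)Y - (-3).
The right side is L{4} = 4/s.
So (s - 5)Y = 4/s + (-3).
Solve for Y(s) and write it as one ratio of polynomials.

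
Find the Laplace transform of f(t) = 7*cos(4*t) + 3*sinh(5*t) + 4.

7*s/(s^2 + 16) + 15/(s^2 - 25) + 4/s

The transform is linear, so treat each term independently.
L{4} = 4/s; (3)·[L{sinh(5t)} = 5/(s^2 - 25)]; (7)·[L{cos(4t)} = s/(s^2 + 16)].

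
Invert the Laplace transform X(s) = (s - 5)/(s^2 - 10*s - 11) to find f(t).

f(t) = exp(5*t)*cosh(6*t)

Rewrite the denominator: s^2 - 10*s - 11 = (s - 5)^2 - 36.
The form in (s - 5) signals a first-shifting-theorem factor e^(5t).
Since L{cosh(6t)} = s/(s^2 - 36), the inverse is e^(5*t)*cosh(6*t).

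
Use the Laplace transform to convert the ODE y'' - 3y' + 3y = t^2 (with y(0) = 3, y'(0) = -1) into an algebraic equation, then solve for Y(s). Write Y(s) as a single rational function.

Apply the Laplace transform to the equation.
Using L{y''} = s^2 Y - s·y(0) - y'(0) and L{y'} = sY - y(0), with y(0) = 3, y'(0) = -1, the left side becomes (s^2 - 3*s + 3)Y - (3*s - 10).
The right side is L{t^2} = 2/s^3.
So (s^2 - 3*s + 3)Y = 2/s^3 + (3*s - 10).
Isolate Y and clear denominators.

Y(s) = (3*s^4 - 10*s^3 + 2)/(s^5 - 3*s^4 + 3*s^3)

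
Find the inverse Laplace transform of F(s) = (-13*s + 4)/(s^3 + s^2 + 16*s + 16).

-3*sin(4*t) - cos(4*t) + exp(-t)

Factor the denominator: s^3 + s^2 + 16*s + 16 = (s + 1)*(s^2 + 16).
Partial fraction decomposition gives [1/(s + 1)] + [-s/(s^2 + 16)] + [-12/(s^2 + 16)].
Invert each term: 1/(s + 1) ↔ e^(-t); -1·s/(s^2 + 16) ↔ -cos(4t); -3·4/(s^2 + 16) ↔ -3sin(4t).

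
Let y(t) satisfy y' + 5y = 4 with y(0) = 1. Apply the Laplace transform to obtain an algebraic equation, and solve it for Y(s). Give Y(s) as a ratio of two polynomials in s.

Transform both sides with L{·}.
The derivative rules (L{y'} = sY - y(0) = sY - 1) turn the left side into (s + 5)Y - (1).
The right side is L{4} = 4/s.
So (s + 5)Y = 4/s + (1).
Isolate Y and clear denominators.

Y(s) = (s + 4)/(s^2 + 5*s)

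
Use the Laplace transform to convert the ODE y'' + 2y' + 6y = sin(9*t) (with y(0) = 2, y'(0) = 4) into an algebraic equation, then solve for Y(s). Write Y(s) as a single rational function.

Laplace-transform each side.
With L{y''} = s^2 Y - s·y(0) - y'(0) and L{y'} = sY - y(0), with y(0) = 2, y'(0) = 4: the LHS transforms to (s^2 + 2*s + 6)Y - (2*s + 8).
The right side is L{sin(9*t)} = 9/(s^2 + 81).
So (s^2 + 2*s + 6)Y = 9/(s^2 + 81) + (2*s + 8).
Divide through and combine into a single rational function.

Y(s) = (2*s^3 + 8*s^2 + 162*s + 657)/(s^4 + 2*s^3 + 87*s^2 + 162*s + 486)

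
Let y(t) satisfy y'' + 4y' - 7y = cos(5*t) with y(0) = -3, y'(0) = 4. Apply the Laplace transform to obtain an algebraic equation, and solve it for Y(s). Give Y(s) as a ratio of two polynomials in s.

Y(s) = (-3*s^3 - 8*s^2 - 74*s - 200)/(s^4 + 4*s^3 + 18*s^2 + 100*s - 175)

Laplace-transform each side.
With L{y''} = s^2 Y - s·y(0) - y'(0) and L{y'} = sY - y(0), with y(0) = -3, y'(0) = 4: the LHS transforms to (s^2 + 4*s - 7)Y - (-3*s - 8).
The right side is L{cos(5*t)} = s/(s^2 + 25).
So (s^2 + 4*s - 7)Y = s/(s^2 + 25) + (-3*s - 8).
Divide through and combine into a single rational function.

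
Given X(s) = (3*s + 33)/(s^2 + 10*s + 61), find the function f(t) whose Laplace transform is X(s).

Complete the square in the denominator: s^2 + 10*s + 61 = (s + 5)^2 + 6^2.
Split the numerator to match: 3*s + 33 = 3·(s + 5) + 3·6.
Invert each term: 3·(s + 5)/((s + 5)^2 + 36) ↔ 3e^(-5t)cos(6t); 3·6/((s + 5)^2 + 36) ↔ 3e^(-5t)sin(6t).

f(t) = 3*exp(-5*t)*sin(6*t) + 3*exp(-5*t)*cos(6*t)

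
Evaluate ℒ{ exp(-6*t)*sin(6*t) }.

6/((s + 6)^2 + 36)

L{sin(6t)} = 6/(s^2 + 36).
By the first shifting theorem, multiplying by e^(-6t) replaces s with s + 6.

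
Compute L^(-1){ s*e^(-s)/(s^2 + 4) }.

The factor e^(-s) signals a time shift by c = 1 (second shifting theorem).
L{cos(2t)} = s/(s^2 + 4), so L^-1{s/(s^2 + 4)} = cos(2*t).
Hence the inverse is u(t - 1) times that function evaluated at t - 1.

Heaviside(t - 1)*(cos(2*t - 2))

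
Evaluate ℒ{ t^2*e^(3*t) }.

2/(s - 3)^3

L{e^(3t)} = 1/(s - 3).
Then apply L{t^2·g(t)} = (-1)^2 d^2/ds^2[G(s)] with G(s) = 1/(s - 3):
differentiating 2 times and applying the sign gives 2/(s - 3)^3.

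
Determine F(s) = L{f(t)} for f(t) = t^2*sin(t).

L{sin(t)} = 1/(s^2 + 1).
Then apply L{t^2·g(t)} = (-1)^2 d^2/ds^2[G(s)] with G(s) = 1/(s^2 + 1):
differentiating 2 times and applying the sign gives 2*(3*s^2 - 1)/(s^2 + 1)^3.

F(s) = 2*(3*s^2 - 1)/(s^2 + 1)^3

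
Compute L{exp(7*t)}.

L{e^(7t)} = 1/(s - 7).

1/(s - 7)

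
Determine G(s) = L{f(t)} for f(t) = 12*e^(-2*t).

L{12} = 12/s.
By the first shifting theorem, multiplying by e^(-2t) replaces s with s + 2.

G(s) = 12/(s + 2)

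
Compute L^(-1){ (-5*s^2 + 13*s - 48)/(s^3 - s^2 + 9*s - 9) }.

Factor the denominator: s^3 - s^2 + 9*s - 9 = (s - 1)*(s^2 + 9).
Partial fraction decomposition gives [-4/(s - 1)] + [-s/(s^2 + 9)] + [12/(s^2 + 9)].
Invert each term: -4/(s - 1) ↔ -4e^(t); -1·s/(s^2 + 9) ↔ -cos(3t); 4·3/(s^2 + 9) ↔ 4sin(3t).

-4*exp(t) + 4*sin(3*t) - cos(3*t)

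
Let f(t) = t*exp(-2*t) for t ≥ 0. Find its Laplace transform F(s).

L{e^(-2t)} = 1/(s + 2).
Then apply L{t·g(t)} = -d/ds[G(s)] with G(s) = 1/(s + 2):
differentiating 1 time and applying the sign gives (s + 2)^(-2).

F(s) = (s + 2)^(-2)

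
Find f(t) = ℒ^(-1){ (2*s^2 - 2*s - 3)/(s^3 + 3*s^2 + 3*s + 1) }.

f(t) = t^2*exp(-t)/2 - 6*t*exp(-t) + 2*exp(-t)

Factor the denominator: s^3 + 3*s^2 + 3*s + 1 = (s + 1)^3.
Partial fraction decomposition gives [2/(s + 1)] + [-6/(s + 1)^2] + [(s + 1)^(-3)].
Invert each term: 2/(s + 1) ↔ 2e^(-t); -6/(s + 1)^2 ↔ -6t·e^(-t); 1/(s + 1)^3 ↔ (1/2)t^2·e^(-t).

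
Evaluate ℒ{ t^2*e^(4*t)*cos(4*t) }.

L{cos(4t)} = s/(s^2 + 16).
Multiplying by e^(4t) shifts s → s - 4, so L{e^(4*t)*cos(4*t)} = (s - 4)/((s - 4)^2 + 16).
Then apply L{t^2·g(t)} = (-1)^2 d^2/ds^2[H(s)] with H(s) = (s - 4)/((s - 4)^2 + 16):
differentiating 2 times and applying the sign gives 2*(s - 4)*(s^2 - 8*s - 32)/(s^2 - 8*s + 32)^3.

2*(s - 4)*(s^2 - 8*s - 32)/(s^2 - 8*s + 32)^3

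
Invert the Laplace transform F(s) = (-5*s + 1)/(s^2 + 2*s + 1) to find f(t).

Factor the denominator: s^2 + 2*s + 1 = (s + 1)^2.
Partial fraction decomposition gives [-5/(s + 1)] + [6/(s + 1)^2].
Invert each term: -5/(s + 1) ↔ -5e^(-t); 6/(s + 1)^2 ↔ 6t·e^(-t).

f(t) = 6*t*exp(-t) - 5*exp(-t)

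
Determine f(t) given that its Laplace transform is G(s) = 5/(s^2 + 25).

Since L{sin(5t)} = 5/(s^2 + 25), the inverse is sin(5*t).

f(t) = sin(5*t)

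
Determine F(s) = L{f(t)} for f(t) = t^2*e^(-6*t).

L{e^(-6t)} = 1/(s + 6).
Then apply L{t^2·g(t)} = (-1)^2 d^2/ds^2[G(s)] with G(s) = 1/(s + 6):
differentiating 2 times and applying the sign gives 2/(s + 6)^3.

F(s) = 2/(s + 6)^3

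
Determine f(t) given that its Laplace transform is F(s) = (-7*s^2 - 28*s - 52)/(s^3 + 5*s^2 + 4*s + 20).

Factor the denominator: s^3 + 5*s^2 + 4*s + 20 = (s + 5)*(s^2 + 4).
Partial fraction decomposition gives [-3/(s + 5)] + [-4*s/(s^2 + 4)] + [-8/(s^2 + 4)].
Invert each term: -3/(s + 5) ↔ -3e^(-5t); -4·s/(s^2 + 4) ↔ -4cos(2t); -4·2/(s^2 + 4) ↔ -4sin(2t).

f(t) = -4*sin(2*t) - 4*cos(2*t) - 3*exp(-5*t)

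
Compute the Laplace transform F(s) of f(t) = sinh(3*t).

L{sinh(3t)} = 3/(s^2 - 9).

F(s) = 3/(s^2 - 9)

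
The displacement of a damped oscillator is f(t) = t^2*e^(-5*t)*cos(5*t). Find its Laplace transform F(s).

L{cos(5t)} = s/(s^2 + 25).
Multiplying by e^(-5t) shifts s → s + 5, so L{e^(-5*t)*cos(5*t)} = (s + 5)/((s + 5)^2 + 25).
Then apply L{t^2·g(t)} = (-1)^2 d^2/ds^2[G(s)] with G(s) = (s + 5)/((s + 5)^2 + 25):
differentiating 2 times and applying the sign gives 2*(s + 5)*(s^2 + 10*s - 50)/(s^2 + 10*s + 50)^3.

F(s) = 2*(s + 5)*(s^2 + 10*s - 50)/(s^2 + 10*s + 50)^3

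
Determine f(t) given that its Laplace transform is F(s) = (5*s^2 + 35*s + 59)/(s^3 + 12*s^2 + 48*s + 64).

Factor the denominator: s^3 + 12*s^2 + 48*s + 64 = (s + 4)^3.
Partial fraction decomposition gives [5/(s + 4)] + [-5/(s + 4)^2] + [-1/(s + 4)^3].
Invert each term: 5/(s + 4) ↔ 5e^(-4t); -5/(s + 4)^2 ↔ -5t·e^(-4t); -1/(s + 4)^3 ↔ (-1/2)t^2·e^(-4t).

f(t) = -t^2*exp(-4*t)/2 - 5*t*exp(-4*t) + 5*exp(-4*t)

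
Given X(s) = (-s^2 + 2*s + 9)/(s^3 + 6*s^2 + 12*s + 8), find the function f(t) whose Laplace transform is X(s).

f(t) = t^2*exp(-2*t)/2 + 6*t*exp(-2*t) - exp(-2*t)

Factor the denominator: s^3 + 6*s^2 + 12*s + 8 = (s + 2)^3.
Partial fraction decomposition gives [-1/(s + 2)] + [6/(s + 2)^2] + [(s + 2)^(-3)].
Invert each term: -1/(s + 2) ↔ -e^(-2t); 6/(s + 2)^2 ↔ 6t·e^(-2t); 1/(s + 2)^3 ↔ (1/2)t^2·e^(-2t).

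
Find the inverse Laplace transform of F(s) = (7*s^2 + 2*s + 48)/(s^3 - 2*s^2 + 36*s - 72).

Factor the denominator: s^3 - 2*s^2 + 36*s - 72 = (s - 2)*(s^2 + 36).
Partial fraction decomposition gives [2/(s - 2)] + [5*s/(s^2 + 36)] + [12/(s^2 + 36)].
Invert each term: 2/(s - 2) ↔ 2e^(2t); 5·s/(s^2 + 36) ↔ 5cos(6t); 2·6/(s^2 + 36) ↔ 2sin(6t).

2*exp(2*t) + 2*sin(6*t) + 5*cos(6*t)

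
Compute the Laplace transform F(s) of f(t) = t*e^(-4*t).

L{e^(-4t)} = 1/(s + 4).
Then apply L{t·g(t)} = -d/ds[G(s)] with G(s) = 1/(s + 4):
differentiating 1 time and applying the sign gives (s + 4)^(-2).

F(s) = (s + 4)^(-2)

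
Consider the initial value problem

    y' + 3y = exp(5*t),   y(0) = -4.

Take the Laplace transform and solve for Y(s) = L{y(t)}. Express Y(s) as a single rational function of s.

Y(s) = (-4*s + 21)/(s^2 - 2*s - 15)

Take the Laplace transform of both sides.
With L{y'} = sY - y(0) = sY - (-4): the LHS transforms to (s + 3)Y - (-4).
The right side is L{exp(5*t)} = 1/(s - 5).
So (s + 3)Y = 1/(s - 5) + (-4).
Solve for Y(s) and write it as one ratio of polynomials.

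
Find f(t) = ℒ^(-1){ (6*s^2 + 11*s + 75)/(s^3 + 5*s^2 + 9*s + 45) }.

Factor the denominator: s^3 + 5*s^2 + 9*s + 45 = (s + 5)*(s^2 + 9).
Partial fraction decomposition gives [5/(s + 5)] + [s/(s^2 + 9)] + [6/(s^2 + 9)].
Invert each term: 5/(s + 5) ↔ 5e^(-5t); 1·s/(s^2 + 9) ↔ cos(3t); 2·3/(s^2 + 9) ↔ 2sin(3t).

f(t) = 2*sin(3*t) + cos(3*t) + 5*exp(-5*t)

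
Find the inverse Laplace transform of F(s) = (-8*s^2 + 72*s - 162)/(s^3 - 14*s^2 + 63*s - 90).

Factor the denominator: s^3 - 14*s^2 + 63*s - 90 = (s - 6)*(s - 5)*(s - 3).
Partial fraction decomposition gives [1/(s - 5)] + [-3/(s - 3)] + [-6/(s - 6)].
Invert each term: 1/(s - 5) ↔ e^(5t); -3/(s - 3) ↔ -3e^(3t); -6/(s - 6) ↔ -6e^(6t).

-6*exp(6*t) + exp(5*t) - 3*exp(3*t)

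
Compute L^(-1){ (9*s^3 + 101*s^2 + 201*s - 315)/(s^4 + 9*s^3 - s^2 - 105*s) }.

6*exp(3*t) + 3 + exp(-5*t) - exp(-7*t)

Factor the denominator: s^4 + 9*s^3 - s^2 - 105*s = s*(s - 3)*(s + 5)*(s + 7).
Partial fraction decomposition gives [1/(s + 5)] + [3/s] + [-1/(s + 7)] + [6/(s - 3)].
Invert each term: 1/(s + 5) ↔ e^(-5t); 3/(s - 0) ↔ 3e^(0t); -1/(s + 7) ↔ -e^(-7t); 6/(s - 3) ↔ 6e^(3t).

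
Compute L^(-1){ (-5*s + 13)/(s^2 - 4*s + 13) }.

Complete the square in the denominator: s^2 - 4*s + 13 = (s - 2)^2 + 3^2.
Split the numerator to match: -5*s + 13 = -5·(s - 2) + 1·3.
Invert each term: -5·(s - 2)/((s - 2)^2 + 9) ↔ -5e^(2t)cos(3t); 1·3/((s - 2)^2 + 9) ↔ e^(2t)sin(3t).

exp(2*t)*sin(3*t) - 5*exp(2*t)*cos(3*t)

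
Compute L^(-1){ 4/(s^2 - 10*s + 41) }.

exp(5*t)*sin(4*t)

Rewrite the denominator: s^2 - 10*s + 41 = (s - 5)^2 + 16.
The form in (s - 5) signals a first-shifting-theorem factor e^(5t).
Since L{sin(4t)} = 4/(s^2 + 16), the inverse is e^(5*t)*sin(4*t).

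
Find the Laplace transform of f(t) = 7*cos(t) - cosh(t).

By linearity of the Laplace transform, transform each term separately.
(-1)·[L{cosh(t)} = s/(s^2 - 1)]; (7)·[L{cos(t)} = s/(s^2 + 1)].

7*s/(s^2 + 1) - s/(s^2 - 1)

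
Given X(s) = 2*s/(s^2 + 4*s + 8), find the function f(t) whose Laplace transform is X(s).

f(t) = -2*exp(-2*t)*sin(2*t) + 2*exp(-2*t)*cos(2*t)

Complete the square in the denominator: s^2 + 4*s + 8 = (s + 2)^2 + 2^2.
Split the numerator to match: 2*s = 2·(s + 2) - 2·2.
Invert each term: 2·(s + 2)/((s + 2)^2 + 4) ↔ 2e^(-2t)cos(2t); -2·2/((s + 2)^2 + 4) ↔ -2e^(-2t)sin(2t).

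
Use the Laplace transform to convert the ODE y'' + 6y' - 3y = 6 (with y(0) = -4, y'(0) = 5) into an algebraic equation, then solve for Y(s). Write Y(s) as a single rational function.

Y(s) = (-4*s^2 - 19*s + 6)/(s^3 + 6*s^2 - 3*s)

Laplace-transform each side.
Using L{y''} = s^2 Y - s·y(0) - y'(0) and L{y'} = sY - y(0), with y(0) = -4, y'(0) = 5, the left side becomes (s^2 + 6*s - 3)Y - (-4*s - 19).
The right side is L{6} = 6/s.
So (s^2 + 6*s - 3)Y = 6/s + (-4*s - 19).
Divide through and combine into a single rational function.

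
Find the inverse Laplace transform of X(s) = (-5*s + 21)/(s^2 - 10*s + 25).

-4*t*exp(5*t) - 5*exp(5*t)

Factor the denominator: s^2 - 10*s + 25 = (s - 5)^2.
Partial fraction decomposition gives [-5/(s - 5)] + [-4/(s - 5)^2].
Invert each term: -5/(s - 5) ↔ -5e^(5t); -4/(s - 5)^2 ↔ -4t·e^(5t).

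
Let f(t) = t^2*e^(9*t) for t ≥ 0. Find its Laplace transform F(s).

F(s) = 2/(s - 9)^3

L{e^(9t)} = 1/(s - 9).
Then apply L{t^2·g(t)} = (-1)^2 d^2/ds^2[G(s)] with G(s) = 1/(s - 9):
differentiating 2 times and applying the sign gives 2/(s - 9)^3.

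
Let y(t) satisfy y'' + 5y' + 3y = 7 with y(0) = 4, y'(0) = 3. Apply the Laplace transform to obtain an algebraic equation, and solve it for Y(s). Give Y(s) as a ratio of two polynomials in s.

Y(s) = (4*s^2 + 23*s + 7)/(s^3 + 5*s^2 + 3*s)

Take the Laplace transform of both sides.
With L{y''} = s^2 Y - s·y(0) - y'(0) and L{y'} = sY - y(0), with y(0) = 4, y'(0) = 3: the LHS transforms to (s^2 + 5*s + 3)Y - (4*s + 23).
The right side is L{7} = 7/s.
So (s^2 + 5*s + 3)Y = 7/s + (4*s + 23).
Divide through and combine into a single rational function.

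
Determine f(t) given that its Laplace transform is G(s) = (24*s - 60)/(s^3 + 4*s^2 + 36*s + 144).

Factor the denominator: s^3 + 4*s^2 + 36*s + 144 = (s + 4)*(s^2 + 36).
Partial fraction decomposition gives [-3/(s + 4)] + [3*s/(s^2 + 36)] + [12/(s^2 + 36)].
Invert each term: -3/(s + 4) ↔ -3e^(-4t); 3·s/(s^2 + 36) ↔ 3cos(6t); 2·6/(s^2 + 36) ↔ 2sin(6t).

f(t) = 2*sin(6*t) + 3*cos(6*t) - 3*exp(-4*t)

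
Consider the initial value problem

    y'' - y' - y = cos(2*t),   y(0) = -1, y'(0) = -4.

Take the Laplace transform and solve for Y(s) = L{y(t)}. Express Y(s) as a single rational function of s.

Laplace-transform each side.
Using L{y''} = s^2 Y - s·y(0) - y'(0) and L{y'} = sY - y(0), with y(0) = -1, y'(0) = -4, the left side becomes (s^2 - s - 1)Y - (-s - 3).
The right side is L{cos(2*t)} = s/(s^2 + 4).
So (s^2 - s - 1)Y = s/(s^2 + 4) + (-s - 3).
Isolate Y and clear denominators.

Y(s) = (-s^3 - 3*s^2 - 3*s - 12)/(s^4 - s^3 + 3*s^2 - 4*s - 4)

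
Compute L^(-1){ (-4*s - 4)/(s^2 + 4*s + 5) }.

Complete the square in the denominator: s^2 + 4*s + 5 = (s + 2)^2 + 1^2.
Split the numerator to match: -4*s - 4 = -4·(s + 2) + 4·1.
Invert each term: -4·(s + 2)/((s + 2)^2 + 1) ↔ -4e^(-2t)cos(t); 4·1/((s + 2)^2 + 1) ↔ 4e^(-2t)sin(t).

4*exp(-2*t)*sin(t) - 4*exp(-2*t)*cos(t)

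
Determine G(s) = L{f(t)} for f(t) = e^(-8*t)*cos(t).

G(s) = (s + 8)/((s + 8)^2 + 1)

L{cos(t)} = s/(s^2 + 1).
By the first shifting theorem, multiplying by e^(-8t) replaces s with s + 8.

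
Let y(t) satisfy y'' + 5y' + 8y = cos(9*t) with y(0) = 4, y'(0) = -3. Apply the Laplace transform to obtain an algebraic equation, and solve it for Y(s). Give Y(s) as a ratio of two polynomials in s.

Y(s) = (4*s^3 + 17*s^2 + 325*s + 1377)/(s^4 + 5*s^3 + 89*s^2 + 405*s + 648)

Laplace-transform each side.
The derivative rules (L{y''} = s^2 Y - s·y(0) - y'(0) and L{y'} = sY - y(0), with y(0) = 4, y'(0) = -3) turn the left side into (s^2 + 5*s + 8)Y - (4*s + 17).
The right side is L{cos(9*t)} = s/(s^2 + 81).
So (s^2 + 5*s + 8)Y = s/(s^2 + 81) + (4*s + 17).
Solve for Y(s) and write it as one ratio of polynomials.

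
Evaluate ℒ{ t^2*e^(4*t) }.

L{e^(4t)} = 1/(s - 4).
Then apply L{t^2·g(t)} = (-1)^2 d^2/ds^2[G(s)] with G(s) = 1/(s - 4):
differentiating 2 times and applying the sign gives 2/(s - 4)^3.

2/(s - 4)^3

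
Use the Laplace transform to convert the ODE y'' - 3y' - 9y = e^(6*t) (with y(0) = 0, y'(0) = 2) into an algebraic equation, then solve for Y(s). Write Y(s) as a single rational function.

Apply the Laplace transform to the equation.
With L{y''} = s^2 Y - s·y(0) - y'(0) and L{y'} = sY - y(0), with y(0) = 0, y'(0) = 2: the LHS transforms to (s^2 - 3*s - 9)Y - (2).
The right side is L{e^(6*t)} = 1/(s - 6).
So (s^2 - 3*s - 9)Y = 1/(s - 6) + (2).
Divide through and combine into a single rational function.

Y(s) = (2*s - 11)/(s^3 - 9*s^2 + 9*s + 54)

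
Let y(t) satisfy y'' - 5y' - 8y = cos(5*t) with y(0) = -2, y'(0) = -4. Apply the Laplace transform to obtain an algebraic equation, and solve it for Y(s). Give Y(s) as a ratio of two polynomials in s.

Y(s) = (-2*s^3 + 6*s^2 - 49*s + 150)/(s^4 - 5*s^3 + 17*s^2 - 125*s - 200)

Apply the Laplace transform to the equation.
Using L{y''} = s^2 Y - s·y(0) - y'(0) and L{y'} = sY - y(0), with y(0) = -2, y'(0) = -4, the left side becomes (s^2 - 5*s - 8)Y - (-2*s + 6).
The right side is L{cos(5*t)} = s/(s^2 + 25).
So (s^2 - 5*s - 8)Y = s/(s^2 + 25) + (-2*s + 6).
Solve for Y(s) and write it as one ratio of polynomials.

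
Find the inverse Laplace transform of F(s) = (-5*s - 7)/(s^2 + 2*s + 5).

-exp(-t)*sin(2*t) - 5*exp(-t)*cos(2*t)

Complete the square in the denominator: s^2 + 2*s + 5 = (s + 1)^2 + 2^2.
Split the numerator to match: -5*s - 7 = -5·(s + 1) - 1·2.
Invert each term: -5·(s + 1)/((s + 1)^2 + 4) ↔ -5e^(-t)cos(2t); -1·2/((s + 1)^2 + 4) ↔ -e^(-t)sin(2t).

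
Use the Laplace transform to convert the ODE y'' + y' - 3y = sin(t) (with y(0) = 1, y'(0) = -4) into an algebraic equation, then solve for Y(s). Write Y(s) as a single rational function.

Transform both sides with L{·}.
With L{y''} = s^2 Y - s·y(0) - y'(0) and L{y'} = sY - y(0), with y(0) = 1, y'(0) = -4: the LHS transforms to (s^2 + s - 3)Y - (s - 3).
The right side is L{sin(t)} = 1/(s^2 + 1).
So (s^2 + s - 3)Y = 1/(s^2 + 1) + (s - 3).
Isolate Y and clear denominators.

Y(s) = (s^3 - 3*s^2 + s - 2)/(s^4 + s^3 - 2*s^2 + s - 3)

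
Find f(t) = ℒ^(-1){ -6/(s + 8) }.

Since L{e^(-8t)} = 1/(s + 8), the inverse is exp(-8*t), scaled by -6.

f(t) = -6*exp(-8*t)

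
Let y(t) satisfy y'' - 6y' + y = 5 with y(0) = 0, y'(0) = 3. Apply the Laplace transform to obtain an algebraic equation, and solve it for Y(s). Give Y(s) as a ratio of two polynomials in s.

Y(s) = (3*s + 5)/(s^3 - 6*s^2 + s)

Take the Laplace transform of both sides.
With L{y''} = s^2 Y - s·y(0) - y'(0) and L{y'} = sY - y(0), with y(0) = 0, y'(0) = 3: the LHS transforms to (s^2 - 6*s + 1)Y - (3).
The right side is L{5} = 5/s.
So (s^2 - 6*s + 1)Y = 5/s + (3).
Solve for Y(s) and write it as one ratio of polynomials.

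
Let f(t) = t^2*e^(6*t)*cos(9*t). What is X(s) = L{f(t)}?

X(s) = 2*(s - 6)*(s^2 - 12*s - 207)/(s^2 - 12*s + 117)^3

L{cos(9t)} = s/(s^2 + 81).
Multiplying by e^(6t) shifts s → s - 6, so L{e^(6*t)*cos(9*t)} = (s - 6)/((s - 6)^2 + 81).
Then apply L{t^2·g(t)} = (-1)^2 d^2/ds^2[G(s)] with G(s) = (s - 6)/((s - 6)^2 + 81):
differentiating 2 times and applying the sign gives 2*(s - 6)*(s^2 - 12*s - 207)/(s^2 - 12*s + 117)^3.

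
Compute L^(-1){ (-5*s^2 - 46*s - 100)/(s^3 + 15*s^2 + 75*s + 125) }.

5*t^2*exp(-5*t)/2 + 4*t*exp(-5*t) - 5*exp(-5*t)

Factor the denominator: s^3 + 15*s^2 + 75*s + 125 = (s + 5)^3.
Partial fraction decomposition gives [-5/(s + 5)] + [4/(s + 5)^2] + [5/(s + 5)^3].
Invert each term: -5/(s + 5) ↔ -5e^(-5t); 4/(s + 5)^2 ↔ 4t·e^(-5t); 5/(s + 5)^3 ↔ (5/2)t^2·e^(-5t).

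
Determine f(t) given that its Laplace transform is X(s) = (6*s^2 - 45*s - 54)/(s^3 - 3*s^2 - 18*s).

Factor the denominator: s^3 - 3*s^2 - 18*s = s*(s - 6)*(s + 3).
Partial fraction decomposition gives [3/s] + [-2/(s - 6)] + [5/(s + 3)].
Invert each term: 3/(s - 0) ↔ 3e^(0t); -2/(s - 6) ↔ -2e^(6t); 5/(s + 3) ↔ 5e^(-3t).

f(t) = -2*exp(6*t) + 3 + 5*exp(-3*t)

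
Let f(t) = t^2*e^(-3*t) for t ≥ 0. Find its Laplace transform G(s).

G(s) = 2/(s + 3)^3

L{e^(-3t)} = 1/(s + 3).
Then apply L{t^2·g(t)} = (-1)^2 d^2/ds^2[H(s)] with H(s) = 1/(s + 3):
differentiating 2 times and applying the sign gives 2/(s + 3)^3.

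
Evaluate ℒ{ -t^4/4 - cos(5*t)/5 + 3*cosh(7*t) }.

Apply the Laplace transform termwise.
(-1/5)·[L{cos(5t)} = s/(s^2 + 25)]; (3)·[L{cosh(7t)} = s/(s^2 - 49)]; (-1/4)·[L{t^4} = 4!/s^5 = 24/s^5].

-s/(5*(s^2 + 25)) + 3*s/(s^2 - 49) - 6/s^5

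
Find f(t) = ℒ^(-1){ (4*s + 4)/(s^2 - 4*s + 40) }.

f(t) = 2*exp(2*t)*sin(6*t) + 4*exp(2*t)*cos(6*t)

Complete the square in the denominator: s^2 - 4*s + 40 = (s - 2)^2 + 6^2.
Split the numerator to match: 4*s + 4 = 4·(s - 2) + 2·6.
Invert each term: 4·(s - 2)/((s - 2)^2 + 36) ↔ 4e^(2t)cos(6t); 2·6/((s - 2)^2 + 36) ↔ 2e^(2t)sin(6t).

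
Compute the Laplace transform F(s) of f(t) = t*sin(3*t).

F(s) = 6*s/(s^2 + 9)^2

L{sin(3t)} = 3/(s^2 + 9).
Then apply L{t·g(t)} = -d/ds[G(s)] with G(s) = 3/(s^2 + 9):
differentiating 1 time and applying the sign gives 6*s/(s^2 + 9)^2.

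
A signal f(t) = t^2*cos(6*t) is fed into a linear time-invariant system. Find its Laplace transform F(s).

L{cos(6t)} = s/(s^2 + 36).
Then apply L{t^2·g(t)} = (-1)^2 d^2/ds^2[G(s)] with G(s) = s/(s^2 + 36):
differentiating 2 times and applying the sign gives 2*s*(s^2 - 108)/(s^2 + 36)^3.

F(s) = 2*s*(s^2 - 108)/(s^2 + 36)^3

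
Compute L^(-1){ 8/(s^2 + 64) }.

sin(8*t)

Since L{sin(8t)} = 8/(s^2 + 64), the inverse is sin(8*t).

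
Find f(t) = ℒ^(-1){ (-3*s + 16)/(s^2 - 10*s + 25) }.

Factor the denominator: s^2 - 10*s + 25 = (s - 5)^2.
Partial fraction decomposition gives [-3/(s - 5)] + [(s - 5)^(-2)].
Invert each term: -3/(s - 5) ↔ -3e^(5t); 1/(s - 5)^2 ↔ t·e^(5t).

f(t) = t*exp(5*t) - 3*exp(5*t)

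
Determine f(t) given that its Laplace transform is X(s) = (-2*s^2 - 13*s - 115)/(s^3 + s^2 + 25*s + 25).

f(t) = -3*sin(5*t) + 2*cos(5*t) - 4*exp(-t)

Factor the denominator: s^3 + s^2 + 25*s + 25 = (s + 1)*(s^2 + 25).
Partial fraction decomposition gives [-4/(s + 1)] + [2*s/(s^2 + 25)] + [-15/(s^2 + 25)].
Invert each term: -4/(s + 1) ↔ -4e^(-t); 2·s/(s^2 + 25) ↔ 2cos(5t); -3·5/(s^2 + 25) ↔ -3sin(5t).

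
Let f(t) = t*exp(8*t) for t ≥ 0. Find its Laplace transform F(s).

F(s) = (s - 8)^(-2)

L{e^(8t)} = 1/(s - 8).
Then apply L{t·g(t)} = -d/ds[G(s)] with G(s) = 1/(s - 8):
differentiating 1 time and applying the sign gives (s - 8)^(-2).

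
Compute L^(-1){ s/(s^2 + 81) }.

Since L{cos(9t)} = s/(s^2 + 81), the inverse is cos(9*t).

cos(9*t)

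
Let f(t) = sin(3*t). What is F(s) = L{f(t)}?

L{sin(3t)} = 3/(s^2 + 9).

F(s) = 3/(s^2 + 9)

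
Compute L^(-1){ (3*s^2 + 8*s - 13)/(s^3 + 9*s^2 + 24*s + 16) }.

Factor the denominator: s^3 + 9*s^2 + 24*s + 16 = (s + 1)*(s + 4)^2.
Partial fraction decomposition gives [5/(s + 4)] + [-1/(s + 4)^2] + [-2/(s + 1)].
Invert each term: 5/(s + 4) ↔ 5e^(-4t); -1/(s + 4)^2 ↔ -t·e^(-4t); -2/(s + 1) ↔ -2e^(-t).

-t*exp(-4*t) - 2*exp(-t) + 5*exp(-4*t)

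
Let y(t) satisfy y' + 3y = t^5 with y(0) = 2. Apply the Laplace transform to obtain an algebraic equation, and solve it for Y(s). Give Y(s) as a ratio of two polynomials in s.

Y(s) = (2*s^6 + 120)/(s^7 + 3*s^6)

Transform both sides with L{·}.
With L{y'} = sY - y(0) = sY - 2: the LHS transforms to (s + 3)Y - (2).
The right side is L{t^5} = 120/s^6.
So (s + 3)Y = 120/s^6 + (2).
Solve for Y(s) and write it as one ratio of polynomials.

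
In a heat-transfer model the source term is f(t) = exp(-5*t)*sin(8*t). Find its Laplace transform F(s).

F(s) = 8/((s + 5)^2 + 64)

L{sin(8t)} = 8/(s^2 + 64).
By the first shifting theorem, multiplying by e^(-5t) replaces s with s + 5.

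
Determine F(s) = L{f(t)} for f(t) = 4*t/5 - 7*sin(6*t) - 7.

F(s) = -42/(s^2 + 36) - 7/s + 4/(5*s^2)

Apply the Laplace transform termwise.
(4/5)·[L{t} = 1!/s^2 = 1/s^2]; (-7)·[L{sin(6t)} = 6/(s^2 + 36)]; L{-7} = -7/s.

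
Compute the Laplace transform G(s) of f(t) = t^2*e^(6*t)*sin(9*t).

G(s) = 54*(s^2 - 12*s + 9)/(s^2 - 12*s + 117)^3

L{sin(9t)} = 9/(s^2 + 81).
Multiplying by e^(6t) shifts s → s - 6, so L{e^(6*t)*sin(9*t)} = 9/((s - 6)^2 + 81).
Then apply L{t^2·g(t)} = (-1)^2 d^2/ds^2[H(s)] with H(s) = 9/((s - 6)^2 + 81):
differentiating 2 times and applying the sign gives 54*(s^2 - 12*s + 9)/(s^2 - 12*s + 117)^3.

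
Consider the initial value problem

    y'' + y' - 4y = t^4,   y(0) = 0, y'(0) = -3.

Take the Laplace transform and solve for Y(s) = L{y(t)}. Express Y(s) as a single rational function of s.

Transform both sides with L{·}.
The derivative rules (L{y''} = s^2 Y - s·y(0) - y'(0) and L{y'} = sY - y(0), with y(0) = 0, y'(0) = -3) turn the left side into (s^2 + s - 4)Y - (-3).
The right side is L{t^4} = 24/s^5.
So (s^2 + s - 4)Y = 24/s^5 + (-3).
Isolate Y and clear denominators.

Y(s) = (-3*s^5 + 24)/(s^7 + s^6 - 4*s^5)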